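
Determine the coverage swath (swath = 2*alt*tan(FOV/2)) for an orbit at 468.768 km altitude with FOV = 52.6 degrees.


FOV = 52.6 deg = 0.9180432 rad
swath = 2 * alt * tan(FOV/2) = 2 * 468.768 * tan(0.4590216)
swath = 2 * 468.768 * 0.4942308
swath = 463.3592 km

463.3592 km


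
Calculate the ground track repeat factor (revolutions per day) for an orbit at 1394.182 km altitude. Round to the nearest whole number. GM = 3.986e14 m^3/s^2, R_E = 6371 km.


r = 7.765182e+06 m
T = 2*pi*sqrt(r^3/mu) = 6809.8678 s = 113.4978 min
revs/day = 1440 / 113.4978 = 12.6875
Rounded: 13 revolutions per day

13 revolutions per day


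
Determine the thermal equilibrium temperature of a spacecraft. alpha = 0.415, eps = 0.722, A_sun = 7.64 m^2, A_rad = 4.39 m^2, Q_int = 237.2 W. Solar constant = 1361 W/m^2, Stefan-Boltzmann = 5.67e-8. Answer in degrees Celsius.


Numerator = alpha*S*A_sun + Q_int = 0.415*1361*7.64 + 237.2 = 4552.3866 W
Denominator = eps*sigma*A_rad = 0.722*5.67e-8*4.39 = 1.7971519e-07 W/K^4
T^4 = 2.5331118e+10 K^4
T = 398.9455 K = 125.7955 C

125.7955 degrees Celsius


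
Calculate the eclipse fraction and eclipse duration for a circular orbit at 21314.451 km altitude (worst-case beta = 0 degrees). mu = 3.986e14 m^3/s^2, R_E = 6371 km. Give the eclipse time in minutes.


r = 27685.4510 km
T = 764.0774 min
Eclipse fraction = arcsin(R_E/r)/pi = arcsin(6371.0000/27685.4510)/pi
= arcsin(0.2301209)/pi = 0.07391215
Eclipse duration = 0.07391215 * 764.0774 = 56.4746 min

56.4746 minutes


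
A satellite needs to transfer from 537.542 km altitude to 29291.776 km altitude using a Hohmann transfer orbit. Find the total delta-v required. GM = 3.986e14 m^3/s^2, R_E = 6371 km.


r1 = 6908.5420 km = 6.908542e+06 m
r2 = 35662.7760 km = 3.5662776e+07 m
dv1 = sqrt(mu/r1)*(sqrt(2*r2/(r1+r2)) - 1) = 2236.1120 m/s
dv2 = sqrt(mu/r2)*(1 - sqrt(2*r1/(r1+r2))) = 1438.5597 m/s
total dv = |dv1| + |dv2| = 2236.1120 + 1438.5597 = 3674.6716 m/s = 3.6747 km/s

3.6747 km/s


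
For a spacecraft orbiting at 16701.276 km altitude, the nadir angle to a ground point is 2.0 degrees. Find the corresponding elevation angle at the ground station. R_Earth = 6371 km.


r = R_E + alt = 23072.2760 km
Law of sines in the satellite / Earth-center / ground-point triangle:
  sin(nadir)/R_E = sin(90 + el)/r  =>  cos(el) = (r/R_E)*sin(nadir)
cos(el) = (23072.2760 / 6371.0000) * sin(2.0 deg) = 0.1263869
el = arccos(0.1263869) = 82.7391 deg
(Earth-central angle = 90 - nadir - el = 5.2609 deg)

82.7391 degrees


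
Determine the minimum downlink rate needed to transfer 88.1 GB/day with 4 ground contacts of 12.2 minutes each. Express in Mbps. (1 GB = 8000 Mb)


total contact time = 4 * 12.2 * 60 = 2928.0000 s
data = 88.1 GB = 704800.0000 Mb
rate = 704800.0000 / 2928.0000 = 240.7104 Mbps

240.7104 Mbps


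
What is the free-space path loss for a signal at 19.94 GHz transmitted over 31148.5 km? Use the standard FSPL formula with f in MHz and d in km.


f = 19.94 GHz = 19940.0000 MHz
d = 31148.5 km
FSPL = 32.44 + 20*log10(19940.0000) + 20*log10(31148.5)
FSPL = 32.44 + 85.9945 + 89.8687
FSPL = 208.3032 dB

208.3032 dB


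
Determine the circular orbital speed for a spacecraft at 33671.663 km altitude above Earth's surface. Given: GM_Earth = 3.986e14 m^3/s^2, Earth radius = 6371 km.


r = R_E + alt = 6371.0 + 33671.663 = 40042.6630 km = 4.0042663e+07 m
v = sqrt(mu/r) = sqrt(3.986e14 / 4.0042663e+07) = 3155.0567 m/s = 3.1551 km/s

3.1551 km/s


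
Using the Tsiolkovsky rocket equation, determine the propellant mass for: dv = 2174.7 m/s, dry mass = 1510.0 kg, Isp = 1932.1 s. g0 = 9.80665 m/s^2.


ve = Isp * g0 = 1932.1 * 9.80665 = 18947.428465 m/s
mass ratio = exp(dv/ve) = exp(2174.7/18947.428465) = 1.12162157
m_prop = m_dry * (mr - 1) = 1510.0 * (1.12162157 - 1)
m_prop = 183.6486 kg

183.6486 kg


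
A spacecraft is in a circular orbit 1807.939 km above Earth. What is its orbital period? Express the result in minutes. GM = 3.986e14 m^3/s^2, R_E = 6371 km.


r = 8178.9390 km = 8.178939e+06 m
T = 2*pi*sqrt(r^3/mu) = 2*pi*sqrt(5.4713048e+20 / 3.986e14)
T = 7361.3366 s = 122.6889 min

122.6889 minutes


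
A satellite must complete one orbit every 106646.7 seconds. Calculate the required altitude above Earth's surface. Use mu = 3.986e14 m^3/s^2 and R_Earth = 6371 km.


T = 106646.7 s
r = (mu*T^2/(4*pi^2))^(1/3) = (3.986e14 * 106646.7^2 / (4*pi^2))^(1/3)
r = 4.8606103e+07 m = 48606.1027 km
alt = r - R_E = 48606.1027 - 6371 = 42235.1027 km

42235.1027 km


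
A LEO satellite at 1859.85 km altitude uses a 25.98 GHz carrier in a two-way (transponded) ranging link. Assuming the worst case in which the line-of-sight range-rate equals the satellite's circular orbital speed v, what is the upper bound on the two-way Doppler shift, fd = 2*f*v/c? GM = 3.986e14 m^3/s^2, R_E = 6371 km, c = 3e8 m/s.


r = 8.23085e+06 m
v = sqrt(mu/r) = 6958.9915 m/s (worst-case radial velocity)
f = 25.98 GHz = 2.598e+10 Hz
fd = 2*f*v/c = 2*2.598e+10*6958.9915/3.0e+08
fd = 1.2052973e+06 Hz

1.2053e+06 Hz


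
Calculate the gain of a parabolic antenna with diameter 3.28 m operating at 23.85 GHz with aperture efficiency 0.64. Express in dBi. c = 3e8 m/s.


lambda = c/f = 3e8 / 2.385e+10 = 0.01257862 m
G = eta*(pi*D/lambda)^2 = 0.64*(pi*3.28/0.01257862)^2
G = 429498.5125 (linear)
G = 10*log10(429498.5125) = 56.3296 dBi

56.3296 dBi


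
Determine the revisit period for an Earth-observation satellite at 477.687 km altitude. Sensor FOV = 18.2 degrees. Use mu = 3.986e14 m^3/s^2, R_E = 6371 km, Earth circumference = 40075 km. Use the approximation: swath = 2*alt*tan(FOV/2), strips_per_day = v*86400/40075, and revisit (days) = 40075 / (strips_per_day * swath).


swath = 2*477.687*tan(0.158825) = 153.0261 km
v = sqrt(mu/r) = 7628.9539 m/s = 7.6290 km/s
strips/day = v*86400/40075 = 7.6290*86400/40075 = 16.4477
coverage/day = strips * swath = 16.4477 * 153.0261 = 2516.9279 km
revisit = 40075 / 2516.9279 = 15.9222 days

15.9222 days


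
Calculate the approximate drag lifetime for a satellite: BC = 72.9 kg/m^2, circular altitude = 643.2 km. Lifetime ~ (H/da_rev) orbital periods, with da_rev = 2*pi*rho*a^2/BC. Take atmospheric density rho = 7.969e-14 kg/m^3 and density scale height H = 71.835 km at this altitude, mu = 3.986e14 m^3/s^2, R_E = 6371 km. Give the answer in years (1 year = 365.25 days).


a = R_E + alt = 7014.2000 km = 7.0142e+06 m
da_rev = 2*pi*rho*a^2/BC = 2*pi*7.969e-14*(7.0142e+06)^2/72.9 = 0.33791888 m per revolution
N = H/da_rev = 71835.0000 m / 0.33791888 m = 212580.6052 revolutions
P = 2*pi*sqrt(a^3/mu) = 5846.2642 s
lifetime = N*P = 212580.6052 * 5846.2642 = 1.2428024e+09 s = 14384.2869 days
years = 14384.2869 / 365.25 = 39.3820 years

39.3820 years


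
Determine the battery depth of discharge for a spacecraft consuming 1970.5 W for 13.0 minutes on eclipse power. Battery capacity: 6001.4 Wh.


E_used = P * t / 60 = 1970.5 * 13.0 / 60 = 426.9417 Wh
DOD = E_used / E_total * 100 = 426.9417 / 6001.4 * 100
DOD = 7.1140 %

7.1140 %


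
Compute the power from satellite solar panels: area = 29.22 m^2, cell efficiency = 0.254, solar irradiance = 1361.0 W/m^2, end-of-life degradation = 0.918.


P = area * eta * S * degradation
P = 29.22 * 0.254 * 1361.0 * 0.918
P = 9272.8820 W

9272.8820 W


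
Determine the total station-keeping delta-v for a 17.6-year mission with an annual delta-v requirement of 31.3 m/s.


dV = rate * years = 31.3 * 17.6
dV = 550.8800 m/s

550.8800 m/s


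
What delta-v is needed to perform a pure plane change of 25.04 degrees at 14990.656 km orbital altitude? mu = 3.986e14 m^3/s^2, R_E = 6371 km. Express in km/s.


r = 21361.6560 km = 2.1361656e+07 m
V = sqrt(mu/r) = 4319.6762 m/s
di = 25.04 deg = 0.4370304 rad
dV = 2*V*sin(di/2) = 2*4319.6762*sin(0.2185152)
dV = 1872.8422 m/s = 1.8728 km/s

1.8728 km/s


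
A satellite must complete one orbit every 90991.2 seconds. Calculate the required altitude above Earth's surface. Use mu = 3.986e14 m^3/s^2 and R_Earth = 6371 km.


T = 90991.2 s
r = (mu*T^2/(4*pi^2))^(1/3) = (3.986e14 * 90991.2^2 / (4*pi^2))^(1/3)
r = 4.372456e+07 m = 43724.5600 km
alt = r - R_E = 43724.5600 - 6371 = 37353.5600 km

37353.5600 km


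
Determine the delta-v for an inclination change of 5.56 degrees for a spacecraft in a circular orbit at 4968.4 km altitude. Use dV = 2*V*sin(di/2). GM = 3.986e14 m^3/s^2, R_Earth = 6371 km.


r = 11339.4000 km = 1.13394e+07 m
V = sqrt(mu/r) = 5928.8930 m/s
di = 5.56 deg = 0.09704031 rad
dV = 2*V*sin(di/2) = 2*5928.8930*sin(0.04852015)
dV = 575.1159 m/s = 0.5751159 km/s

0.5751 km/s


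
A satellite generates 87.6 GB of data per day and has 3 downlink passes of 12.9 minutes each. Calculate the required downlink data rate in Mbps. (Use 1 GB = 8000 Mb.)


total contact time = 3 * 12.9 * 60 = 2322.0000 s
data = 87.6 GB = 700800.0000 Mb
rate = 700800.0000 / 2322.0000 = 301.8088 Mbps

301.8088 Mbps


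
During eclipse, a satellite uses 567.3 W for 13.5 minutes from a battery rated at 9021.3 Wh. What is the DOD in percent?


E_used = P * t / 60 = 567.3 * 13.5 / 60 = 127.6425 Wh
DOD = E_used / E_total * 100 = 127.6425 / 9021.3 * 100
DOD = 1.4149 %

1.4149 %


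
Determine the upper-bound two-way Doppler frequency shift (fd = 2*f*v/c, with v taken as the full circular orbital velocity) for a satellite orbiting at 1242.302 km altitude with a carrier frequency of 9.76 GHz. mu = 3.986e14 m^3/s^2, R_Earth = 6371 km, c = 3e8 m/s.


r = 7.613302e+06 m
v = sqrt(mu/r) = 7235.7261 m/s (worst-case radial velocity)
f = 9.76 GHz = 9.76e+09 Hz
fd = 2*f*v/c = 2*9.76e+09*7235.7261/3.0e+08
fd = 470804.5779 Hz

470804.5779 Hz


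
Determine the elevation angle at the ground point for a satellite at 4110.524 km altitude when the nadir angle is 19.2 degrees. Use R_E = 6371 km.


r = R_E + alt = 10481.5240 km
Law of sines in the satellite / Earth-center / ground-point triangle:
  sin(nadir)/R_E = sin(90 + el)/r  =>  cos(el) = (r/R_E)*sin(nadir)
cos(el) = (10481.5240 / 6371.0000) * sin(19.2 deg) = 0.5410491
el = arccos(0.5410491) = 57.2449 deg
(Earth-central angle = 90 - nadir - el = 13.5551 deg)

57.2449 degrees


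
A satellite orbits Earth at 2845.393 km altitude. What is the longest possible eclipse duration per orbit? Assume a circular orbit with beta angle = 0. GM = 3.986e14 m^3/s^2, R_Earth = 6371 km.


r = 9216.3930 km
T = 146.7579 min
Eclipse fraction = arcsin(R_E/r)/pi = arcsin(6371.0000/9216.3930)/pi
= arcsin(0.6912683)/pi = 0.2429477
Eclipse duration = 0.2429477 * 146.7579 = 35.6545 min

35.6545 minutes


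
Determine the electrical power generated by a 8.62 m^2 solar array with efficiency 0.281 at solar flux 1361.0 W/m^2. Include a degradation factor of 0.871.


P = area * eta * S * degradation
P = 8.62 * 0.281 * 1361.0 * 0.871
P = 2871.3747 W

2871.3747 W


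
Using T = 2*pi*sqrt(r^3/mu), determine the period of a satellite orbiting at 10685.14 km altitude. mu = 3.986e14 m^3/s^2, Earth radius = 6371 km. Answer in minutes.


r = 17056.1400 km = 1.705614e+07 m
T = 2*pi*sqrt(r^3/mu) = 2*pi*sqrt(4.9618343e+21 / 3.986e14)
T = 22168.2979 s = 369.4716 min

369.4716 minutes


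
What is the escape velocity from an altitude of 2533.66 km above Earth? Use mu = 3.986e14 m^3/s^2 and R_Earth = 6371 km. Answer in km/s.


r = 6371.0 + 2533.66 = 8904.6600 km = 8.90466e+06 m
v_esc = sqrt(2*mu/r) = sqrt(2*3.986e14 / 8.90466e+06)
v_esc = 9461.8264 m/s = 9.4618 km/s

9.4618 km/s


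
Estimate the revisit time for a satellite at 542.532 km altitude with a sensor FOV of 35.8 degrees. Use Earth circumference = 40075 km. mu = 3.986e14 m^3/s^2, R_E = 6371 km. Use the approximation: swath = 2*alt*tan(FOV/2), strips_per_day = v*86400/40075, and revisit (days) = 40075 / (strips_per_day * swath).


swath = 2*542.532*tan(0.3124139) = 350.4661 km
v = sqrt(mu/r) = 7593.0919 m/s = 7.5931 km/s
strips/day = v*86400/40075 = 7.5931*86400/40075 = 16.3704
coverage/day = strips * swath = 16.3704 * 350.4661 = 5737.2651 km
revisit = 40075 / 5737.2651 = 6.9850 days

6.9850 days


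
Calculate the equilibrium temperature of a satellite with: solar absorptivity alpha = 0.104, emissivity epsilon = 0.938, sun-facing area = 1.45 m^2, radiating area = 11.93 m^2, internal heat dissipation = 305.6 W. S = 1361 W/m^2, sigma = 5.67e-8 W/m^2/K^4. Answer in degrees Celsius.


Numerator = alpha*S*A_sun + Q_int = 0.104*1361*1.45 + 305.6 = 510.8388 W
Denominator = eps*sigma*A_rad = 0.938*5.67e-8*11.93 = 6.3449228e-07 W/K^4
T^4 = 8.0511429e+08 K^4
T = 168.4474 K = -104.7026 C

-104.7026 degrees Celsius


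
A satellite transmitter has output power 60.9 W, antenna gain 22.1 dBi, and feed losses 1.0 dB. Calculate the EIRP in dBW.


Pt = 60.9 W = 17.8462 dBW
EIRP = Pt_dBW + Gt - losses = 17.8462 + 22.1 - 1.0 = 38.9462 dBW

38.9462 dBW


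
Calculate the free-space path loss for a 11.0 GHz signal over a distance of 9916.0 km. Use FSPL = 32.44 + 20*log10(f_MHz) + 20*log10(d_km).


f = 11.0 GHz = 11000.0000 MHz
d = 9916.0 km
FSPL = 32.44 + 20*log10(11000.0000) + 20*log10(9916.0)
FSPL = 32.44 + 80.8279 + 79.9267
FSPL = 193.1946 dB

193.1946 dB


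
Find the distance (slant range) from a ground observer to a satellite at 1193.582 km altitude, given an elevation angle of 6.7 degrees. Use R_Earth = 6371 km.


h = 1193.582 km, el = 6.7 deg
d = -R_E*sin(el) + sqrt((R_E*sin(el))^2 + 2*R_E*h + h^2)
d = -6371.0000*sin(0.1169371) + sqrt((6371.0000*0.1166707)^2 + 2*6371.0000*1193.582 + 1193.582^2)
d = 3402.2629 km

3402.2629 km


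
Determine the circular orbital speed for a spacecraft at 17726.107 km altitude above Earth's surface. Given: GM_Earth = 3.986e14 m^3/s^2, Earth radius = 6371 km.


r = R_E + alt = 6371.0 + 17726.107 = 24097.1070 km = 2.4097107e+07 m
v = sqrt(mu/r) = sqrt(3.986e14 / 2.4097107e+07) = 4067.1126 m/s = 4.0671 km/s

4.0671 km/s


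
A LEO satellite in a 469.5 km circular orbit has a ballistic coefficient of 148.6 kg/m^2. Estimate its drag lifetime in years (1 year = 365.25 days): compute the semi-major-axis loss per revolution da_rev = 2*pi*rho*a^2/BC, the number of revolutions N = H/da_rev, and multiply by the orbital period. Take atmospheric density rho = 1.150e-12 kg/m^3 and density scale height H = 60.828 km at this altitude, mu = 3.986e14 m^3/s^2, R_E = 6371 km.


a = R_E + alt = 6840.5000 km = 6.8405e+06 m
da_rev = 2*pi*rho*a^2/BC = 2*pi*1.150e-12*(6.8405e+06)^2/148.6 = 2.275279 m per revolution
N = H/da_rev = 60828.0000 m / 2.275279 m = 26734.3078 revolutions
P = 2*pi*sqrt(a^3/mu) = 5630.4485 s
lifetime = N*P = 26734.3078 * 5630.4485 = 1.5052614e+08 s = 1742.2007 days
years = 1742.2007 / 365.25 = 4.7699 years

4.7699 years


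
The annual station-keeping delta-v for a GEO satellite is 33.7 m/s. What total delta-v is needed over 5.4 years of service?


dV = rate * years = 33.7 * 5.4
dV = 181.9800 m/s

181.9800 m/s


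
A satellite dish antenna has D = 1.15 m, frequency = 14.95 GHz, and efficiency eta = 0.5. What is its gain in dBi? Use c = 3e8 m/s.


lambda = c/f = 3e8 / 1.495e+10 = 0.02006689 m
G = eta*(pi*D/lambda)^2 = 0.5*(pi*1.15/0.02006689)^2
G = 16207.0998 (linear)
G = 10*log10(16207.0998) = 42.0971 dBi

42.0971 dBi


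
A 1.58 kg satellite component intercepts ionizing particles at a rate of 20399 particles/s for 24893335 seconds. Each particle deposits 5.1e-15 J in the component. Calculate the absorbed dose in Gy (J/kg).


Total energy deposited = rate * time * E_per
  = 20399 * 24893335 * 5.1e-15 = 0.002589776 J
Dose = E_total / mass = 0.002589776 / 1.58
Dose = 0.001639098 Gy

0.0016 Gy


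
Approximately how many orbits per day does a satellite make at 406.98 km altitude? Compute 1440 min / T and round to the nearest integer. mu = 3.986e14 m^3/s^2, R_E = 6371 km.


r = 6.77798e+06 m
T = 2*pi*sqrt(r^3/mu) = 5553.4344 s = 92.5572 min
revs/day = 1440 / 92.5572 = 15.5579
Rounded: 16 revolutions per day

16 revolutions per day


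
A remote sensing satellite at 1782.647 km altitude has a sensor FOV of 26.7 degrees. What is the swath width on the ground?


FOV = 26.7 deg = 0.4660029 rad
swath = 2 * alt * tan(FOV/2) = 2 * 1782.647 * tan(0.2330015)
swath = 2 * 1782.647 * 0.2373116
swath = 846.0856 km

846.0856 km


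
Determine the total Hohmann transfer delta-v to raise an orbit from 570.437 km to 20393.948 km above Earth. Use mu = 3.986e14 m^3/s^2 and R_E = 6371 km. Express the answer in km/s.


r1 = 6941.4370 km = 6.941437e+06 m
r2 = 26764.9480 km = 2.6764948e+07 m
dv1 = sqrt(mu/r1)*(sqrt(2*r2/(r1+r2)) - 1) = 1971.8052 m/s
dv2 = sqrt(mu/r2)*(1 - sqrt(2*r1/(r1+r2))) = 1382.4196 m/s
total dv = |dv1| + |dv2| = 1971.8052 + 1382.4196 = 3354.2248 m/s = 3.3542 km/s

3.3542 km/s


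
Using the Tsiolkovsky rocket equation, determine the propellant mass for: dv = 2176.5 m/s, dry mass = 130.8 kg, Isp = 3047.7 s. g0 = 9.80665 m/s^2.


ve = Isp * g0 = 3047.7 * 9.80665 = 29887.727205 m/s
mass ratio = exp(dv/ve) = exp(2176.5/29887.727205) = 1.07553965
m_prop = m_dry * (mr - 1) = 130.8 * (1.07553965 - 1)
m_prop = 9.8806 kg

9.8806 kg


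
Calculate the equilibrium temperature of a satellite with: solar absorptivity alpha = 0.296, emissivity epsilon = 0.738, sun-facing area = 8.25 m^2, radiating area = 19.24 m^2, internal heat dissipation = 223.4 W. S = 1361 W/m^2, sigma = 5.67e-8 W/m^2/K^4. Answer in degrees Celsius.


Numerator = alpha*S*A_sun + Q_int = 0.296*1361*8.25 + 223.4 = 3546.9620 W
Denominator = eps*sigma*A_rad = 0.738*5.67e-8*19.24 = 8.050901e-07 W/K^4
T^4 = 4.4056708e+09 K^4
T = 257.6339 K = -15.5161 C

-15.5161 degrees Celsius


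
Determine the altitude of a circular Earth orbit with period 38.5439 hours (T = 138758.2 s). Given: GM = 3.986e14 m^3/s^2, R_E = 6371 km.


T = 138758.2 s
r = (mu*T^2/(4*pi^2))^(1/3) = (3.986e14 * 138758.2^2 / (4*pi^2))^(1/3)
r = 5.7929301e+07 m = 57929.3014 km
alt = r - R_E = 57929.3014 - 6371 = 51558.3014 km

51558.3014 km


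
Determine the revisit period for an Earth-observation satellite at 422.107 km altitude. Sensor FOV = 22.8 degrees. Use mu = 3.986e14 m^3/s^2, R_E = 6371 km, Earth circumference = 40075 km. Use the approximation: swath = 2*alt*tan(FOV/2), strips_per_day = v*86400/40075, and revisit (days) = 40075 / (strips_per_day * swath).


swath = 2*422.107*tan(0.1989675) = 170.2234 km
v = sqrt(mu/r) = 7660.0997 m/s = 7.6601 km/s
strips/day = v*86400/40075 = 7.6601*86400/40075 = 16.5148
coverage/day = strips * swath = 16.5148 * 170.2234 = 2811.2139 km
revisit = 40075 / 2811.2139 = 14.2554 days

14.2554 days


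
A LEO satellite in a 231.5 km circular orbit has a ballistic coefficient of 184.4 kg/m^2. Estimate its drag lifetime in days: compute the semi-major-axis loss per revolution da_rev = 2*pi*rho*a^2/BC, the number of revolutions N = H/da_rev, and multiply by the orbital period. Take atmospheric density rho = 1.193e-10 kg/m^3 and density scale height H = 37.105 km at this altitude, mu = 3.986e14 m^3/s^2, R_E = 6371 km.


a = R_E + alt = 6602.5000 km = 6.6025e+06 m
da_rev = 2*pi*rho*a^2/BC = 2*pi*1.193e-10*(6.6025e+06)^2/184.4 = 177.205099 m per revolution
N = H/da_rev = 37105.0000 m / 177.205099 m = 209.3901 revolutions
P = 2*pi*sqrt(a^3/mu) = 5339.1711 s
lifetime = N*P = 209.3901 * 5339.1711 = 1.1179698e+06 s = 12.9395 days

12.9395 days


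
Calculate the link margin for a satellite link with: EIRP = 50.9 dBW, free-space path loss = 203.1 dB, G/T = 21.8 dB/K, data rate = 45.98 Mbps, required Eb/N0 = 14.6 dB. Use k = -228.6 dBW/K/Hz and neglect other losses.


C/N0 = EIRP - FSPL + G/T - k = 50.9 - 203.1 + 21.8 - (-228.6)
C/N0 = 98.2000 dB-Hz
R_b = 45.98 Mbps = 4.598e+07 bps -> 10*log10(R_b) = 76.6257 dB-Hz
Eb/N0 = C/N0 - 10*log10(R_b) = 98.2000 - 76.6257 = 21.5743 dB
Margin = Eb/N0 - Eb/N0_req = 21.5743 - 14.6 = 6.9743 dB (link closes)

6.9743 dB


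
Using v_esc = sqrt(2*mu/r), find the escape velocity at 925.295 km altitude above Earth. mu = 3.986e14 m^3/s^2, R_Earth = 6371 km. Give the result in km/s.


r = 6371.0 + 925.295 = 7296.2950 km = 7.296295e+06 m
v_esc = sqrt(2*mu/r) = sqrt(2*3.986e14 / 7.296295e+06)
v_esc = 10452.7955 m/s = 10.4528 km/s

10.4528 km/s


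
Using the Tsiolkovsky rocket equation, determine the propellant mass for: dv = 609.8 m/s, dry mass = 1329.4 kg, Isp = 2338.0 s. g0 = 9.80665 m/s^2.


ve = Isp * g0 = 2338.0 * 9.80665 = 22927.947700 m/s
mass ratio = exp(dv/ve) = exp(609.8/22927.947700) = 1.02695320
m_prop = m_dry * (mr - 1) = 1329.4 * (1.02695320 - 1)
m_prop = 35.8316 kg

35.8316 kg


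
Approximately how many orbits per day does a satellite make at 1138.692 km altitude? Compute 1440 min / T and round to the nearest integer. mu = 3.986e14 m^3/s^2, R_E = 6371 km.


r = 7.509692e+06 m
T = 2*pi*sqrt(r^3/mu) = 6476.5602 s = 107.9427 min
revs/day = 1440 / 107.9427 = 13.3404
Rounded: 13 revolutions per day

13 revolutions per day


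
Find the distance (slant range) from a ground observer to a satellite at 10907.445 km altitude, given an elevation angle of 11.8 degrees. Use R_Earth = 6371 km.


h = 10907.445 km, el = 11.8 deg
d = -R_E*sin(el) + sqrt((R_E*sin(el))^2 + 2*R_E*h + h^2)
d = -6371.0000*sin(0.2059489) + sqrt((6371.0000*0.2044961)^2 + 2*6371.0000*10907.445 + 10907.445^2)
d = 14810.8897 km

14810.8897 km


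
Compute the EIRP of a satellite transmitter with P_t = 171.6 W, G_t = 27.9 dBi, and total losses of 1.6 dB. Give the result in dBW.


Pt = 171.6 W = 22.3452 dBW
EIRP = Pt_dBW + Gt - losses = 22.3452 + 27.9 - 1.6 = 48.6452 dBW

48.6452 dBW


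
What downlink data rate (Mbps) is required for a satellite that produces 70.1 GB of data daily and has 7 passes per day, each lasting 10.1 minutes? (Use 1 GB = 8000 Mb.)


total contact time = 7 * 10.1 * 60 = 4242.0000 s
data = 70.1 GB = 560800.0000 Mb
rate = 560800.0000 / 4242.0000 = 132.2018 Mbps

132.2018 Mbps


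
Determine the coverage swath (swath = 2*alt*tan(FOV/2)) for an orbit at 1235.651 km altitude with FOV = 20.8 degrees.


FOV = 20.8 deg = 0.3630285 rad
swath = 2 * alt * tan(FOV/2) = 2 * 1235.651 * tan(0.1815142)
swath = 2 * 1235.651 * 0.1835343
swath = 453.5688 km

453.5688 km


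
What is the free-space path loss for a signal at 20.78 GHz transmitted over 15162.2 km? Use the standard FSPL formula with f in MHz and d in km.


f = 20.78 GHz = 20780.0000 MHz
d = 15162.2 km
FSPL = 32.44 + 20*log10(20780.0000) + 20*log10(15162.2)
FSPL = 32.44 + 86.3529 + 83.6152
FSPL = 202.4082 dB

202.4082 dB


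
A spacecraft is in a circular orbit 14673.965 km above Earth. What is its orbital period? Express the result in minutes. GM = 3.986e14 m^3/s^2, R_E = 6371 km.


r = 21044.9650 km = 2.1044965e+07 m
T = 2*pi*sqrt(r^3/mu) = 2*pi*sqrt(9.3206162e+21 / 3.986e14)
T = 30383.2014 s = 506.3867 min

506.3867 minutes


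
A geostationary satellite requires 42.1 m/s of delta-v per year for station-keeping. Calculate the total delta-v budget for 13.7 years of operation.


dV = rate * years = 42.1 * 13.7
dV = 576.7700 m/s

576.7700 m/s


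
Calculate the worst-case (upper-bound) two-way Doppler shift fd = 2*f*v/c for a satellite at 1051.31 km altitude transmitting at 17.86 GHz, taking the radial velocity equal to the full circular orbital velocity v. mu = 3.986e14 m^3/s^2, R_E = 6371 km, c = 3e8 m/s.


r = 7.42231e+06 m
v = sqrt(mu/r) = 7328.2302 m/s (worst-case radial velocity)
f = 17.86 GHz = 1.786e+10 Hz
fd = 2*f*v/c = 2*1.786e+10*7328.2302/3.0e+08
fd = 872547.9412 Hz

872547.9412 Hz


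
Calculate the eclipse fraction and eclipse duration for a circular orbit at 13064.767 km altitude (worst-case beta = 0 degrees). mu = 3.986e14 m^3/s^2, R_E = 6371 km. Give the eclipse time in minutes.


r = 19435.7670 km
T = 449.4305 min
Eclipse fraction = arcsin(R_E/r)/pi = arcsin(6371.0000/19435.7670)/pi
= arcsin(0.3277977)/pi = 0.1063064
Eclipse duration = 0.1063064 * 449.4305 = 47.7774 min

47.7774 minutes


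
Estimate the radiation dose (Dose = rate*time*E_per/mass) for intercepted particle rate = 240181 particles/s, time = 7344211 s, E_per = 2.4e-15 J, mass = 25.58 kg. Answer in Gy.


Total energy deposited = rate * time * E_per
  = 240181 * 7344211 * 2.4e-15 = 0.004233456 J
Dose = E_total / mass = 0.004233456 / 25.58
Dose = 1.6549867e-04 Gy

1.6550e-04 Gy


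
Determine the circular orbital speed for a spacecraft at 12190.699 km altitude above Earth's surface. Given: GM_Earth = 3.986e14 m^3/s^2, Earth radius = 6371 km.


r = R_E + alt = 6371.0 + 12190.699 = 18561.6990 km = 1.8561699e+07 m
v = sqrt(mu/r) = sqrt(3.986e14 / 1.8561699e+07) = 4634.0401 m/s = 4.6340 km/s

4.6340 km/s


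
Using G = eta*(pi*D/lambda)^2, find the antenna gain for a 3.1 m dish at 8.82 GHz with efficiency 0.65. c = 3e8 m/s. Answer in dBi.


lambda = c/f = 3e8 / 8.82e+09 = 0.03401361 m
G = eta*(pi*D/lambda)^2 = 0.65*(pi*3.1/0.03401361)^2
G = 53288.2123 (linear)
G = 10*log10(53288.2123) = 47.2663 dBi

47.2663 dBi


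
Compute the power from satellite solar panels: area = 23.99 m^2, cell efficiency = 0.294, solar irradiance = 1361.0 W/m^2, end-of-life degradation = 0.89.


P = area * eta * S * degradation
P = 23.99 * 0.294 * 1361.0 * 0.89
P = 8543.3010 W

8543.3010 W


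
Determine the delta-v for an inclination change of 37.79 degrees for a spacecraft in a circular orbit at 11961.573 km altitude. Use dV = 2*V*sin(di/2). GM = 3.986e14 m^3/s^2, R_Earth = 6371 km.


r = 18332.5730 km = 1.8332573e+07 m
V = sqrt(mu/r) = 4662.9090 m/s
di = 37.79 deg = 0.6595599 rad
dV = 2*V*sin(di/2) = 2*4662.9090*sin(0.32978)
dV = 3020.0249 m/s = 3.0200 km/s

3.0200 km/s


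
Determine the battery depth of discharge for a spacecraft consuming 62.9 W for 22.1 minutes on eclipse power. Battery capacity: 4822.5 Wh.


E_used = P * t / 60 = 62.9 * 22.1 / 60 = 23.1682 Wh
DOD = E_used / E_total * 100 = 23.1682 / 4822.5 * 100
DOD = 0.4804182 %

0.4804 %


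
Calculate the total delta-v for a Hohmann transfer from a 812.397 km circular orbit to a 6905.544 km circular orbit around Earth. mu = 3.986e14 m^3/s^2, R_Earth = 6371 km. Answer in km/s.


r1 = 7183.3970 km = 7.183397e+06 m
r2 = 13276.5440 km = 1.3276544e+07 m
dv1 = sqrt(mu/r1)*(sqrt(2*r2/(r1+r2)) - 1) = 1037.0191 m/s
dv2 = sqrt(mu/r2)*(1 - sqrt(2*r1/(r1+r2))) = 887.8208 m/s
total dv = |dv1| + |dv2| = 1037.0191 + 887.8208 = 1924.8399 m/s = 1.9248 km/s

1.9248 km/s


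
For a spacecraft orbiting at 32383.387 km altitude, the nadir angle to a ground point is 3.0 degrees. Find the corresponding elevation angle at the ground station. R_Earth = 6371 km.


r = R_E + alt = 38754.3870 km
Law of sines in the satellite / Earth-center / ground-point triangle:
  sin(nadir)/R_E = sin(90 + el)/r  =>  cos(el) = (r/R_E)*sin(nadir)
cos(el) = (38754.3870 / 6371.0000) * sin(3.0 deg) = 0.3183563
el = arccos(0.3183563) = 71.4365 deg
(Earth-central angle = 90 - nadir - el = 15.5635 deg)

71.4365 degrees


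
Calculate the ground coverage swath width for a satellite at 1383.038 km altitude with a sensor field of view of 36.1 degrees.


FOV = 36.1 deg = 0.6300639 rad
swath = 2 * alt * tan(FOV/2) = 2 * 1383.038 * tan(0.3150319)
swath = 2 * 1383.038 * 0.3258848
swath = 901.4220 km

901.4220 km


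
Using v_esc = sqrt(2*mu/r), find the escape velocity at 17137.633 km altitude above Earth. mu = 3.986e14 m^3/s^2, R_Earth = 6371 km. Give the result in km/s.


r = 6371.0 + 17137.633 = 23508.6330 km = 2.3508633e+07 m
v_esc = sqrt(2*mu/r) = sqrt(2*3.986e14 / 2.3508633e+07)
v_esc = 5823.3106 m/s = 5.8233 km/s

5.8233 km/s


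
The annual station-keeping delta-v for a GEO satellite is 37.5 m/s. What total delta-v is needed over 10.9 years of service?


dV = rate * years = 37.5 * 10.9
dV = 408.7500 m/s

408.7500 m/s


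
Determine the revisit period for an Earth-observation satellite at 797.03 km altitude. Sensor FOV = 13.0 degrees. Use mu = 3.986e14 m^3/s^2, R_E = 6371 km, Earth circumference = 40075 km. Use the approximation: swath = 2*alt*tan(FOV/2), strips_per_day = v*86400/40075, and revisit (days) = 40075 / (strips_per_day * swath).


swath = 2*797.03*tan(0.1134464) = 181.6202 km
v = sqrt(mu/r) = 7457.0789 m/s = 7.4571 km/s
strips/day = v*86400/40075 = 7.4571*86400/40075 = 16.0771
coverage/day = strips * swath = 16.0771 * 181.6202 = 2919.9344 km
revisit = 40075 / 2919.9344 = 13.7246 days

13.7246 days


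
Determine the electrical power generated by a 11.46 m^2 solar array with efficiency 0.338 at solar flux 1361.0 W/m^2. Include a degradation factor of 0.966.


P = area * eta * S * degradation
P = 11.46 * 0.338 * 1361.0 * 0.966
P = 5092.5649 W

5092.5649 W


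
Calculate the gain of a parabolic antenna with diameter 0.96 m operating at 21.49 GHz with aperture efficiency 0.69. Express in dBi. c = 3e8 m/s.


lambda = c/f = 3e8 / 2.149e+10 = 0.01395998 m
G = eta*(pi*D/lambda)^2 = 0.69*(pi*0.96/0.01395998)^2
G = 32204.8754 (linear)
G = 10*log10(32204.8754) = 45.0792 dBi

45.0792 dBi


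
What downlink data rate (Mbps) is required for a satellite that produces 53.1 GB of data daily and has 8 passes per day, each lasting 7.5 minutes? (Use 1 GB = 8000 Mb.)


total contact time = 8 * 7.5 * 60 = 3600.0000 s
data = 53.1 GB = 424800.0000 Mb
rate = 424800.0000 / 3600.0000 = 118.0000 Mbps

118.0000 Mbps


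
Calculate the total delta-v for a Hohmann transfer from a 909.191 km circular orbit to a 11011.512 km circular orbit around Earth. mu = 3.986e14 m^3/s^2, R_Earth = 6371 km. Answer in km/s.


r1 = 7280.1910 km = 7.280191e+06 m
r2 = 17382.5120 km = 1.7382512e+07 m
dv1 = sqrt(mu/r1)*(sqrt(2*r2/(r1+r2)) - 1) = 1385.7171 m/s
dv2 = sqrt(mu/r2)*(1 - sqrt(2*r1/(r1+r2))) = 1109.2300 m/s
total dv = |dv1| + |dv2| = 1385.7171 + 1109.2300 = 2494.9471 m/s = 2.4949 km/s

2.4949 km/s


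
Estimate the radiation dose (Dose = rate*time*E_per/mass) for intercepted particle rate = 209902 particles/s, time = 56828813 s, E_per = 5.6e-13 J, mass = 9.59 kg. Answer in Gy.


Total energy deposited = rate * time * E_per
  = 209902 * 56828813 * 5.6e-13 = 6.6799 J
Dose = E_total / mass = 6.6799 / 9.59
Dose = 0.6965537 Gy

0.6966 Gy


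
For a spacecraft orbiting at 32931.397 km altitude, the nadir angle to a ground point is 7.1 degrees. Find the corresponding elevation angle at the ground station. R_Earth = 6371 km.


r = R_E + alt = 39302.3970 km
Law of sines in the satellite / Earth-center / ground-point triangle:
  sin(nadir)/R_E = sin(90 + el)/r  =>  cos(el) = (r/R_E)*sin(nadir)
cos(el) = (39302.3970 / 6371.0000) * sin(7.1 deg) = 0.7624917
el = arccos(0.7624917) = 40.3156 deg
(Earth-central angle = 90 - nadir - el = 42.5844 deg)

40.3156 degrees


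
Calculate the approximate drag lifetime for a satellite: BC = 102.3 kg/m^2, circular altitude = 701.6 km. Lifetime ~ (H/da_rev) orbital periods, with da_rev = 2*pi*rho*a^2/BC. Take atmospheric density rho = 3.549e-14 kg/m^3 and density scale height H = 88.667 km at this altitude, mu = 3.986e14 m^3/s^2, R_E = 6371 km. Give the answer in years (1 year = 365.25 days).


a = R_E + alt = 7072.6000 km = 7.0726e+06 m
da_rev = 2*pi*rho*a^2/BC = 2*pi*3.549e-14*(7.0726e+06)^2/102.3 = 0.109035628 m per revolution
N = H/da_rev = 88667.0000 m / 0.109035628 m = 813192.9170 revolutions
P = 2*pi*sqrt(a^3/mu) = 5919.4297 s
lifetime = N*P = 813192.9170 * 5919.4297 = 4.8136383e+09 s = 55713.4062 days
years = 55713.4062 / 365.25 = 152.5350 years

152.5350 years


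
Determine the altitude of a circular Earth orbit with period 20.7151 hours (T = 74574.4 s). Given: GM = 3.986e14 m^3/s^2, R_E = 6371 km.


T = 74574.4 s
r = (mu*T^2/(4*pi^2))^(1/3) = (3.986e14 * 74574.4^2 / (4*pi^2))^(1/3)
r = 3.8292968e+07 m = 38292.9682 km
alt = r - R_E = 38292.9682 - 6371 = 31921.9682 km

31921.9682 km


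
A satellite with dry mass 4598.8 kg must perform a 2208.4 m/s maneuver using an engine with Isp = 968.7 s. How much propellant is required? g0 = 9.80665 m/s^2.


ve = Isp * g0 = 968.7 * 9.80665 = 9499.701855 m/s
mass ratio = exp(dv/ve) = exp(2208.4/9499.701855) = 1.26171317
m_prop = m_dry * (mr - 1) = 4598.8 * (1.26171317 - 1)
m_prop = 1203.5665 kg

1203.5665 kg


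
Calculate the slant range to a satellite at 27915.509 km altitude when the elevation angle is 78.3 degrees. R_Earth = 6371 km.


h = 27915.509 km, el = 78.3 deg
d = -R_E*sin(el) + sqrt((R_E*sin(el))^2 + 2*R_E*h + h^2)
d = -6371.0000*sin(1.3666) + sqrt((6371.0000*0.9792228)^2 + 2*6371.0000*27915.509 + 27915.509^2)
d = 28023.5305 km

28023.5305 km


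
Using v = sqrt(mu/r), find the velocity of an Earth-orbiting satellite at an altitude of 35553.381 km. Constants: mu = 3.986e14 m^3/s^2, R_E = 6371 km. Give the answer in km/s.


r = R_E + alt = 6371.0 + 35553.381 = 41924.3810 km = 4.1924381e+07 m
v = sqrt(mu/r) = sqrt(3.986e14 / 4.1924381e+07) = 3083.4387 m/s = 3.0834 km/s

3.0834 km/s


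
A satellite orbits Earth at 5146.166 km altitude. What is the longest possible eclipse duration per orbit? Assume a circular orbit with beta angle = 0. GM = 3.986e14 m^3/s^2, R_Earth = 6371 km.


r = 11517.1660 km
T = 205.0116 min
Eclipse fraction = arcsin(R_E/r)/pi = arcsin(6371.0000/11517.1660)/pi
= arcsin(0.5531743)/pi = 0.1865836
Eclipse duration = 0.1865836 * 205.0116 = 38.2518 min

38.2518 minutes


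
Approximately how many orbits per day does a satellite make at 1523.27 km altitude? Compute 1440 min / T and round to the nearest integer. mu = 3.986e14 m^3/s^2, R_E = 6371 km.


r = 7.89427e+06 m
T = 2*pi*sqrt(r^3/mu) = 6980.3819 s = 116.3397 min
revs/day = 1440 / 116.3397 = 12.3775
Rounded: 12 revolutions per day

12 revolutions per day


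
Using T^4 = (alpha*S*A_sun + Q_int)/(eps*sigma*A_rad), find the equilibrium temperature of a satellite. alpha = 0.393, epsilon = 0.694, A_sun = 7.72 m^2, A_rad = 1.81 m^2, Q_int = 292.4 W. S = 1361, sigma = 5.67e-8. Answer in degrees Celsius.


Numerator = alpha*S*A_sun + Q_int = 0.393*1361*7.72 + 292.4 = 4421.6196 W
Denominator = eps*sigma*A_rad = 0.694*5.67e-8*1.81 = 7.1223138e-08 W/K^4
T^4 = 6.2081224e+10 K^4
T = 499.1603 K = 226.0103 C

226.0103 degrees Celsius


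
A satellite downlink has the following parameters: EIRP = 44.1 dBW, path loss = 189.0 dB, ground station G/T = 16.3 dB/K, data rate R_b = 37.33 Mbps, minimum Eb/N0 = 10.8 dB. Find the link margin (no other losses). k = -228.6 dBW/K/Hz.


C/N0 = EIRP - FSPL + G/T - k = 44.1 - 189.0 + 16.3 - (-228.6)
C/N0 = 100.0000 dB-Hz
R_b = 37.33 Mbps = 3.733e+07 bps -> 10*log10(R_b) = 75.7206 dB-Hz
Eb/N0 = C/N0 - 10*log10(R_b) = 100.0000 - 75.7206 = 24.2794 dB
Margin = Eb/N0 - Eb/N0_req = 24.2794 - 10.8 = 13.4794 dB (link closes)

13.4794 dB


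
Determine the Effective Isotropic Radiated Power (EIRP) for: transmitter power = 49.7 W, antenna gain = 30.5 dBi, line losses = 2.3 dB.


Pt = 49.7 W = 16.9636 dBW
EIRP = Pt_dBW + Gt - losses = 16.9636 + 30.5 - 2.3 = 45.1636 dBW

45.1636 dBW


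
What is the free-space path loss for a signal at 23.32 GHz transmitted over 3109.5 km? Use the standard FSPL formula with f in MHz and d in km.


f = 23.32 GHz = 23320.0000 MHz
d = 3109.5 km
FSPL = 32.44 + 20*log10(23320.0000) + 20*log10(3109.5)
FSPL = 32.44 + 87.3546 + 69.8538
FSPL = 189.6484 dB

189.6484 dB


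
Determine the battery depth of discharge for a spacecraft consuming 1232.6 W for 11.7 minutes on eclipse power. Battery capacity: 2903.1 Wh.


E_used = P * t / 60 = 1232.6 * 11.7 / 60 = 240.3570 Wh
DOD = E_used / E_total * 100 = 240.3570 / 2903.1 * 100
DOD = 8.2793 %

8.2793 %


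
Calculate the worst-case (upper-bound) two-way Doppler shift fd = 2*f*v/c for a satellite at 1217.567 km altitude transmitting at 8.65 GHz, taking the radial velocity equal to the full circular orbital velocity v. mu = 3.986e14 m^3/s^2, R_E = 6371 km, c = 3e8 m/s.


r = 7.588567e+06 m
v = sqrt(mu/r) = 7247.5090 m/s (worst-case radial velocity)
f = 8.65 GHz = 8.65e+09 Hz
fd = 2*f*v/c = 2*8.65e+09*7247.5090/3.0e+08
fd = 417939.6832 Hz

417939.6832 Hz


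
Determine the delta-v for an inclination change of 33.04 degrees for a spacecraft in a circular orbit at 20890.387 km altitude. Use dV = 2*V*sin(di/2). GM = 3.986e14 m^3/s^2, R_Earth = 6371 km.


r = 27261.3870 km = 2.7261387e+07 m
V = sqrt(mu/r) = 3823.7956 m/s
di = 33.04 deg = 0.5766568 rad
dV = 2*V*sin(di/2) = 2*3823.7956*sin(0.2883284)
dV = 2174.5927 m/s = 2.1746 km/s

2.1746 km/s


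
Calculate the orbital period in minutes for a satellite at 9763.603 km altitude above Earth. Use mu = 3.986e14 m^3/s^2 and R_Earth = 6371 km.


r = 16134.6030 km = 1.6134603e+07 m
T = 2*pi*sqrt(r^3/mu) = 2*pi*sqrt(4.2002472e+21 / 3.986e14)
T = 20396.1711 s = 339.9362 min

339.9362 minutes


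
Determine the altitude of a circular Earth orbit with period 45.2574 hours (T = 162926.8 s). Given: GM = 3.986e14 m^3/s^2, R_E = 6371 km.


T = 162926.8 s
r = (mu*T^2/(4*pi^2))^(1/3) = (3.986e14 * 162926.8^2 / (4*pi^2))^(1/3)
r = 6.4474434e+07 m = 64474.4339 km
alt = r - R_E = 64474.4339 - 6371 = 58103.4339 km

58103.4339 km


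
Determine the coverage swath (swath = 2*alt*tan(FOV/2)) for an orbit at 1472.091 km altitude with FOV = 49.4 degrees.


FOV = 49.4 deg = 0.8621927 rad
swath = 2 * alt * tan(FOV/2) = 2 * 1472.091 * tan(0.4310963)
swath = 2 * 1472.091 * 0.4599486
swath = 1354.1724 km

1354.1724 km


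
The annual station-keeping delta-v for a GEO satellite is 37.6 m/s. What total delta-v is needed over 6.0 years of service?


dV = rate * years = 37.6 * 6.0
dV = 225.6000 m/s

225.6000 m/s


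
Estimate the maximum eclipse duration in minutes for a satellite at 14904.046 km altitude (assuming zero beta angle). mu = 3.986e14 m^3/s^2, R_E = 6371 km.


r = 21275.0460 km
T = 514.7137 min
Eclipse fraction = arcsin(R_E/r)/pi = arcsin(6371.0000/21275.0460)/pi
= arcsin(0.2994588)/pi = 0.09680612
Eclipse duration = 0.09680612 * 514.7137 = 49.8274 min

49.8274 minutes


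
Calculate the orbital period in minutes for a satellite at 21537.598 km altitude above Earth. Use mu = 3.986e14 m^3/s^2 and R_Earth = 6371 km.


r = 27908.5980 km = 2.7908598e+07 m
T = 2*pi*sqrt(r^3/mu) = 2*pi*sqrt(2.1737723e+22 / 3.986e14)
T = 46400.0289 s = 773.3338 min

773.3338 minutes


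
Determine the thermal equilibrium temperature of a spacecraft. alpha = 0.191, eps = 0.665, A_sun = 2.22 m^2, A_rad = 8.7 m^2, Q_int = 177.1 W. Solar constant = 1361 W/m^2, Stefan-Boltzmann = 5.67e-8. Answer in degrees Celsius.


Numerator = alpha*S*A_sun + Q_int = 0.191*1361*2.22 + 177.1 = 754.1912 W
Denominator = eps*sigma*A_rad = 0.665*5.67e-8*8.7 = 3.2803785e-07 W/K^4
T^4 = 2.2990982e+09 K^4
T = 218.9724 K = -54.1776 C

-54.1776 degrees Celsius


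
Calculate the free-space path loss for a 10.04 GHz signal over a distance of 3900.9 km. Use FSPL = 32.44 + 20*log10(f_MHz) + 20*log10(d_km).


f = 10.04 GHz = 10040.0000 MHz
d = 3900.9 km
FSPL = 32.44 + 20*log10(10040.0000) + 20*log10(3900.9)
FSPL = 32.44 + 80.0347 + 71.8233
FSPL = 184.2980 dB

184.2980 dB


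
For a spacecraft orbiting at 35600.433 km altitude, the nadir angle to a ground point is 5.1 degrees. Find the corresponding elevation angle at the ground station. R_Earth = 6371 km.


r = R_E + alt = 41971.4330 km
Law of sines in the satellite / Earth-center / ground-point triangle:
  sin(nadir)/R_E = sin(90 + el)/r  =>  cos(el) = (r/R_E)*sin(nadir)
cos(el) = (41971.4330 / 6371.0000) * sin(5.1 deg) = 0.5856257
el = arccos(0.5856257) = 54.1528 deg
(Earth-central angle = 90 - nadir - el = 30.7472 deg)

54.1528 degrees


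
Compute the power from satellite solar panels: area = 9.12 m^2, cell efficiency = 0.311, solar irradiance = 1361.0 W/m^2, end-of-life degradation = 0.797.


P = area * eta * S * degradation
P = 9.12 * 0.311 * 1361.0 * 0.797
P = 3076.6045 W

3076.6045 W


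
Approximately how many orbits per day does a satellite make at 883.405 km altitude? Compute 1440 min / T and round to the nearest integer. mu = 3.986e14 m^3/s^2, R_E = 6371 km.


r = 7.254405e+06 m
T = 2*pi*sqrt(r^3/mu) = 6149.1334 s = 102.4856 min
revs/day = 1440 / 102.4856 = 14.0508
Rounded: 14 revolutions per day

14 revolutions per day


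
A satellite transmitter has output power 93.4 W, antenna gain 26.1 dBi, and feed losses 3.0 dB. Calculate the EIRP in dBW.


Pt = 93.4 W = 19.7035 dBW
EIRP = Pt_dBW + Gt - losses = 19.7035 + 26.1 - 3.0 = 42.8035 dBW

42.8035 dBW
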